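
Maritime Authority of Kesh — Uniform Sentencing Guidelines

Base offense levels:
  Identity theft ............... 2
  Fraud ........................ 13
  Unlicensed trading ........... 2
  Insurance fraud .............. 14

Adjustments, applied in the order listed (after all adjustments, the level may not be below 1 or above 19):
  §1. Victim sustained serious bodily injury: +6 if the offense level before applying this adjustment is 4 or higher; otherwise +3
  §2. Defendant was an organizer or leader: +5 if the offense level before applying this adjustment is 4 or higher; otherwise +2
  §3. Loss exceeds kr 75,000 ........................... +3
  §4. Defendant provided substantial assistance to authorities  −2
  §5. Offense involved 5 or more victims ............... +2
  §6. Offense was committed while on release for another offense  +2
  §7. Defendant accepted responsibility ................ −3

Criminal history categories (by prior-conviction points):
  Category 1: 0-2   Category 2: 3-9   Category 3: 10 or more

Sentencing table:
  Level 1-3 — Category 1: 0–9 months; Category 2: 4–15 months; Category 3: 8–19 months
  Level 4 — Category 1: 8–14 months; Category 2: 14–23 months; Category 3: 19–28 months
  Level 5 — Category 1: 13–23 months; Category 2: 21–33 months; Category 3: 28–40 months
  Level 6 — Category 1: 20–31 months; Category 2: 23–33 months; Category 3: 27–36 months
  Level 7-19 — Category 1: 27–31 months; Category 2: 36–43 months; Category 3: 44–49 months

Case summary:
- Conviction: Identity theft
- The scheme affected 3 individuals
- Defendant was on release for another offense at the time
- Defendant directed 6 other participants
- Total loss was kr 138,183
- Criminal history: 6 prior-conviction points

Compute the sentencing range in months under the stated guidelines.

Base offense level for identity theft: 2.
§2 applies (level before this adjustment is 2 < 4, so +2): 2 + 2 = 4.
§3 applies: 4 + 3 = 7.
§4 does not apply.
§5 does not apply.
§6 applies: 7 + 2 = 9.
Final offense level: 9.
Criminal history: 6 prior points → Category 2 (3-9).
Level 9 falls in the 7-19 band.
Grid: Level 7-19 × Category 2 = 36-43 months.

36-43 months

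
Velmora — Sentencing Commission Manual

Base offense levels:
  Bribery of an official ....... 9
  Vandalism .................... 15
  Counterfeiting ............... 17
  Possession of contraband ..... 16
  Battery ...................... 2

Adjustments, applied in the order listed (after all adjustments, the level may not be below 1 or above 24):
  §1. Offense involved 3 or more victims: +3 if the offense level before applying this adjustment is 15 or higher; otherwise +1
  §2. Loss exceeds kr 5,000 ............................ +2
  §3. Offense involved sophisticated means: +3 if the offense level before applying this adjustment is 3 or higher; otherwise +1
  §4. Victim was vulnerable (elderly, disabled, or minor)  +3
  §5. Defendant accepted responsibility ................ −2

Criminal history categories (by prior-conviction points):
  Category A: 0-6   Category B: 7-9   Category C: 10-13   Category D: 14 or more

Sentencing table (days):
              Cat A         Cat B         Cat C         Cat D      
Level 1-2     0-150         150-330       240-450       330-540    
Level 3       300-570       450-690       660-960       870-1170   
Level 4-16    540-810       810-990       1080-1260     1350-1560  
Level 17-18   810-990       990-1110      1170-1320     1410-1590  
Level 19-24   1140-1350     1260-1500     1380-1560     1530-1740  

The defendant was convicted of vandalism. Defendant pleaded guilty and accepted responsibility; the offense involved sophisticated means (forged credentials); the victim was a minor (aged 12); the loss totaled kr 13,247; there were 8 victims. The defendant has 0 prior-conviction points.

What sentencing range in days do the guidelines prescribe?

Base offense level for vandalism: 15.
§1 applies (level before this adjustment is 15 ≥ 15, so +3): 15 + 3 = 18.
§2 applies: 18 + 2 = 20.
§3 applies (level before this adjustment is 20 ≥ 3, so +3): 20 + 3 = 23.
§4 applies: 23 + 3 = 26.
§5 applies: 26 − 2 = 24.
Final offense level: 24.
Criminal history: 0 prior points → Category A (0-6).
Level 24 falls in the 19-24 band.
Grid: Level 19-24 × Category A = 1140-1350 days.

1140-1350 days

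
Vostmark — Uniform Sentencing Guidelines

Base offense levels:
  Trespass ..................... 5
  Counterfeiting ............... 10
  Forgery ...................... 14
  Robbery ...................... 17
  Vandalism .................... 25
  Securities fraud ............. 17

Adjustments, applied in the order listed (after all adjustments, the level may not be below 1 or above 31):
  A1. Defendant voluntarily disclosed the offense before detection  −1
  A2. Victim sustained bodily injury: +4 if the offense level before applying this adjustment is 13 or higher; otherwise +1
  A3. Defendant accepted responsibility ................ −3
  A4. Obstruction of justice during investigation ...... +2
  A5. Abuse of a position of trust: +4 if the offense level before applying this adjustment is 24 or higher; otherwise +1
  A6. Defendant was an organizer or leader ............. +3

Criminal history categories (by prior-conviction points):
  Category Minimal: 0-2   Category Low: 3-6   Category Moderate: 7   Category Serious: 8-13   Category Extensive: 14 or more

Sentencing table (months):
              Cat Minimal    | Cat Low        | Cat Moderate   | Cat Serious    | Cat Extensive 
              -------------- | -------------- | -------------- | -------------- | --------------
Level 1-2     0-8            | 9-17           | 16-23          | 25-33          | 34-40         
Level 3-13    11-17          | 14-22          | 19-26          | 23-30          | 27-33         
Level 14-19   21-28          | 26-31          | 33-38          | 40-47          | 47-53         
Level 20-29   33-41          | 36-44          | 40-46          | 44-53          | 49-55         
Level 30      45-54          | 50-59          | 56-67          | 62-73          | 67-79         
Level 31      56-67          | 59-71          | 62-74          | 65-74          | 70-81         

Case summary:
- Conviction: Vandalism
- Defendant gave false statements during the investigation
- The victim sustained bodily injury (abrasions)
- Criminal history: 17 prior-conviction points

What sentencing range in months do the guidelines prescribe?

70-81 months

Base offense level for vandalism: 25.
A1 does not apply.
A2 applies (level before this adjustment is 25 ≥ 13, so +4): 25 + 4 = 29.
A3 does not apply.
A4 applies: 29 + 2 = 31.
Final offense level: 31.
Criminal history: 17 prior points → Category Extensive (14+).
Level 31 falls in the 31 band.
Grid: Level 31 × Category Extensive = 70-81 months.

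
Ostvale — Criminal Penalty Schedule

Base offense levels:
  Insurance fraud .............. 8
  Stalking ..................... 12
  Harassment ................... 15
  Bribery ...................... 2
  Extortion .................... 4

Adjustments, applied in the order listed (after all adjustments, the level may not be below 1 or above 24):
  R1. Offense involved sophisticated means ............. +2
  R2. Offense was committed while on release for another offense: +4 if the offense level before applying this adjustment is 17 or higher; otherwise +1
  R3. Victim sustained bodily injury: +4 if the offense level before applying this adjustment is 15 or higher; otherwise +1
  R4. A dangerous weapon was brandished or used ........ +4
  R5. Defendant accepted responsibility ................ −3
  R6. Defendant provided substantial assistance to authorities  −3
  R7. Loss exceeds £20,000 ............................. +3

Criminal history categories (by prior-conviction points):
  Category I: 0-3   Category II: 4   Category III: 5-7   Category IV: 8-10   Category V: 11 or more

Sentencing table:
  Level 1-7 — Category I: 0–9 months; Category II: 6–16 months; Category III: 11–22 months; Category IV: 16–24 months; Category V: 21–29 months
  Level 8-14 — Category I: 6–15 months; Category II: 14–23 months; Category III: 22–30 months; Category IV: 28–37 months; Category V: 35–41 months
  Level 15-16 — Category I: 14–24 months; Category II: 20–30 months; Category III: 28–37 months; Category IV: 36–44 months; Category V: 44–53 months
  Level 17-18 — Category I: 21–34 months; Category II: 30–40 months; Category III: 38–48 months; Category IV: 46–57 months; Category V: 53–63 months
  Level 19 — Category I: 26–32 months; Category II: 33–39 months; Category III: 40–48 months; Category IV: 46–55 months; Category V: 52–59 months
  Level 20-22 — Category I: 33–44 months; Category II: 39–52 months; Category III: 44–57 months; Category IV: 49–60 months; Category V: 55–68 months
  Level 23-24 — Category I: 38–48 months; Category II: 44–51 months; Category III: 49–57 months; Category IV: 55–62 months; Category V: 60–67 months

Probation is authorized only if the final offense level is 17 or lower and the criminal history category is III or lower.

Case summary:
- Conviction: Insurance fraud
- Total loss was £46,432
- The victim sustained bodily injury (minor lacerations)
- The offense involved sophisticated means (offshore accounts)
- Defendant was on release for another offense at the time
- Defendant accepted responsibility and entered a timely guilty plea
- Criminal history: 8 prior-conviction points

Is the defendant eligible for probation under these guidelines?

No

Base offense level for insurance fraud: 8.
R1 applies: 8 + 2 = 10.
R2 applies (level before this adjustment is 10 < 17, so +1): 10 + 1 = 11.
R3 applies (level before this adjustment is 11 < 15, so +1): 11 + 1 = 12.
R5 applies: 12 − 3 = 9.
R6 does not apply.
R7 applies: 9 + 3 = 12.
Final offense level: 12.
Criminal history: 8 prior points → Category IV (8-10).
Level 12 falls in the 8-14 band.
Grid: Level 8-14 × Category IV = 28-37 months.
Probation check: level 12 ≤ 17 and category IV > III → not eligible.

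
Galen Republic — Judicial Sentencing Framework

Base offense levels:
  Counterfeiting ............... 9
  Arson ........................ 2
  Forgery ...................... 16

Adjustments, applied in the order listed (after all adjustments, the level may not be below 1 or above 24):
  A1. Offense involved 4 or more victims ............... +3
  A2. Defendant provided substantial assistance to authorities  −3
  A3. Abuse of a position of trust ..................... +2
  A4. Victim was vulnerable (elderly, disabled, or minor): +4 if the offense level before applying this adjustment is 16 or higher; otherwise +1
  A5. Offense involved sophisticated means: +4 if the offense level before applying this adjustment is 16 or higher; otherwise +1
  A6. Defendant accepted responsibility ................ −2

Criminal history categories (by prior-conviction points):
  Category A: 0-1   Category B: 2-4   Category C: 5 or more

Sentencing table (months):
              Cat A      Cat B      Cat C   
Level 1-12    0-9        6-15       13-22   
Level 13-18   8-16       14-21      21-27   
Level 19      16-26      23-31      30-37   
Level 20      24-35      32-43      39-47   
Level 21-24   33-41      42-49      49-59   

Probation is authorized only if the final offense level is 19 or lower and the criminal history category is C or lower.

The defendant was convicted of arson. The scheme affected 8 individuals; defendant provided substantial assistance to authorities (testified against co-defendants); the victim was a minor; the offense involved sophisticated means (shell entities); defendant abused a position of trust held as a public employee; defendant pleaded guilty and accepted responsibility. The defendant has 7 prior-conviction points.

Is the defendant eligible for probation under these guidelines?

Base offense level for arson: 2.
A1 applies: 2 + 3 = 5.
A2 applies: 5 − 3 = 2.
A3 applies: 2 + 2 = 4.
A4 applies (level before this adjustment is 4 < 16, so +1): 4 + 1 = 5.
A5 applies (level before this adjustment is 5 < 16, so +1): 5 + 1 = 6.
A6 applies: 6 − 2 = 4.
Final offense level: 4.
Criminal history: 7 prior points → Category C (5+).
Level 4 falls in the 1-12 band.
Grid: Level 1-12 × Category C = 13-22 months.
Probation check: level 4 ≤ 19 and category C ≤ C → eligible.

Yes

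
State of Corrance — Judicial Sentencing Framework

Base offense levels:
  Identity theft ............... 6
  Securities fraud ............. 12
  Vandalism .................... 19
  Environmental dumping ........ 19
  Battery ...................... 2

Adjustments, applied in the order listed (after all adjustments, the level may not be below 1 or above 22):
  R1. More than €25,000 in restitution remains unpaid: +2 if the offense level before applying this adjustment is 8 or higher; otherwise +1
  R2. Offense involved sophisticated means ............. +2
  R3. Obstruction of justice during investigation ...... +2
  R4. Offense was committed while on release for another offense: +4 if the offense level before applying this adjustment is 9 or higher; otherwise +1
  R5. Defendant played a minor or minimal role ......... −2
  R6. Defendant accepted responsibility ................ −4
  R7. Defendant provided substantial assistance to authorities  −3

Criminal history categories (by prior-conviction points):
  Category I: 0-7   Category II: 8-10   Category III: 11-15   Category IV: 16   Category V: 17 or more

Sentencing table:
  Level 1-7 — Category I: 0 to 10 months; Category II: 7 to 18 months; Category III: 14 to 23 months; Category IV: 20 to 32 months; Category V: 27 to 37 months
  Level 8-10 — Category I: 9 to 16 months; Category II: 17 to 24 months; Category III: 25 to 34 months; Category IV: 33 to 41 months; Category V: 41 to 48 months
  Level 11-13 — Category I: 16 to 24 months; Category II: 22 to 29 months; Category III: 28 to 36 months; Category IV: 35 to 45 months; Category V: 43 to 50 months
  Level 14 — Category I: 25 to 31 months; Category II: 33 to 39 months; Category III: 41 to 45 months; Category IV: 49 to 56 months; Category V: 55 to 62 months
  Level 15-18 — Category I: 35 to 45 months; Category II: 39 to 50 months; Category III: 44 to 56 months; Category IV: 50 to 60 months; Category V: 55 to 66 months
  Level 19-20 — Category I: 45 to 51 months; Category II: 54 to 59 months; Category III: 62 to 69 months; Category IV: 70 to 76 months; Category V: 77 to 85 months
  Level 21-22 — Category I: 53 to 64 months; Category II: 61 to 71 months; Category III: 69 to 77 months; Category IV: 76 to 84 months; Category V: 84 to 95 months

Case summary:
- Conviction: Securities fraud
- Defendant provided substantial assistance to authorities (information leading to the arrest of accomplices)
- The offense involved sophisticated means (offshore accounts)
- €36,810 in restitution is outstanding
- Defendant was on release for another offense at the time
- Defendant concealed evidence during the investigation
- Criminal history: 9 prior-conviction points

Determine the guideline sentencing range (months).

54-59 months

Base offense level for securities fraud: 12.
R1 applies (level before this adjustment is 12 ≥ 8, so +2): 12 + 2 = 14.
R2 applies: 14 + 2 = 16.
R3 applies: 16 + 2 = 18.
R4 applies (level before this adjustment is 18 ≥ 9, so +4): 18 + 4 = 22.
R6 does not apply.
R7 applies: 22 − 3 = 19.
Final offense level: 19.
Criminal history: 9 prior points → Category II (8-10).
Level 19 falls in the 19-20 band.
Grid: Level 19-20 × Category II = 54-59 months.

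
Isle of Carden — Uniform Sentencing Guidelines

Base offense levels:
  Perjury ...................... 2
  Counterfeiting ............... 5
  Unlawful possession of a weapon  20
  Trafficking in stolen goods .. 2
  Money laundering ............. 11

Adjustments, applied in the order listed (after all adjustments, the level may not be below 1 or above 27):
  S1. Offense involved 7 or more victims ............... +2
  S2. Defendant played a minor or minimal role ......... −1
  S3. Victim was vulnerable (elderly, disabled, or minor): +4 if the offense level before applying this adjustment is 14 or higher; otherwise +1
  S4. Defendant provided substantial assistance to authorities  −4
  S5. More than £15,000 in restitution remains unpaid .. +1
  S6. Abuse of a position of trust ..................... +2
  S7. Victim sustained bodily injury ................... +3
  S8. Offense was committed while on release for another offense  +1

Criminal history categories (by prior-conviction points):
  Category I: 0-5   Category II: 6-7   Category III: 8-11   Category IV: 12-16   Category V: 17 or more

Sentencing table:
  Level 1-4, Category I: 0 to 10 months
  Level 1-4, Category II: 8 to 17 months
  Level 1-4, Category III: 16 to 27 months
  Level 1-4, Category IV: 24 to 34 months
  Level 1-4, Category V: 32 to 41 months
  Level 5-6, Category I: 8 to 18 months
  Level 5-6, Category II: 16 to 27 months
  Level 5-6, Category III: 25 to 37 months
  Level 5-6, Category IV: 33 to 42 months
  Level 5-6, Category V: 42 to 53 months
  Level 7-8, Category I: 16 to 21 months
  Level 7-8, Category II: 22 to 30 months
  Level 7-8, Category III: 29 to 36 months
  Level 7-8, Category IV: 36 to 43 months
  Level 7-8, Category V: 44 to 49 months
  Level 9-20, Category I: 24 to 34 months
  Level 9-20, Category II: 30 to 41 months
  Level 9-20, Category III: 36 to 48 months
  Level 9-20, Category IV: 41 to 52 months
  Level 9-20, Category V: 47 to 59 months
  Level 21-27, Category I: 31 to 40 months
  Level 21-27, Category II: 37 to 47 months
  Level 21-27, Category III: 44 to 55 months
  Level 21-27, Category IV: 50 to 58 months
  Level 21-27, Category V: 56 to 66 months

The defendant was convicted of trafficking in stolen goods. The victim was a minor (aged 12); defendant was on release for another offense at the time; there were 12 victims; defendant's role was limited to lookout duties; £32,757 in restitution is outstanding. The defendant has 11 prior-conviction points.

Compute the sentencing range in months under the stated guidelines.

25-37 months

Base offense level for trafficking in stolen goods: 2.
S1 applies: 2 + 2 = 4.
S2 applies: 4 − 1 = 3.
S3 applies (level before this adjustment is 3 < 14, so +1): 3 + 1 = 4.
S4 does not apply.
S5 applies: 4 + 1 = 5.
S6 does not apply.
S8 applies: 5 + 1 = 6.
Final offense level: 6.
Criminal history: 11 prior points → Category III (8-11).
Level 6 falls in the 5-6 band.
Grid: Level 5-6 × Category III = 25-37 months.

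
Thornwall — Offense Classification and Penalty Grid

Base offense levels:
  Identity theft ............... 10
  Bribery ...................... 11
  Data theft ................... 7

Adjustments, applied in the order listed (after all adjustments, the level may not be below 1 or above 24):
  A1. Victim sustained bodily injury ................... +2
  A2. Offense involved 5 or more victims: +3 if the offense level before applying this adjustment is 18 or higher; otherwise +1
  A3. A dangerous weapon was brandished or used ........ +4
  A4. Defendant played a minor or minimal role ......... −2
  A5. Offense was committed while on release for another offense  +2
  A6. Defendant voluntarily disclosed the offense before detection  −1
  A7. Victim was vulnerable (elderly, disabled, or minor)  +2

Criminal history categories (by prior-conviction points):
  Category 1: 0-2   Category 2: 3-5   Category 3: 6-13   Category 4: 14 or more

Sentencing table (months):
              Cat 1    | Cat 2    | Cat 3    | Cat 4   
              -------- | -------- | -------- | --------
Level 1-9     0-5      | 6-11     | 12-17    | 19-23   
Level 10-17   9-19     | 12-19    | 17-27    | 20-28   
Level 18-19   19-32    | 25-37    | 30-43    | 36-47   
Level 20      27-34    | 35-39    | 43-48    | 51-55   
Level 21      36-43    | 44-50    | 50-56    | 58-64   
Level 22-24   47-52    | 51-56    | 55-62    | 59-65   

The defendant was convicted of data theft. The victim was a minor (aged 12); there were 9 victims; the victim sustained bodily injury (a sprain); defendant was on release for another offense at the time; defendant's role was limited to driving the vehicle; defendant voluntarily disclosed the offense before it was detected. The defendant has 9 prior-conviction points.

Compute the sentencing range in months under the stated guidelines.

17-27 months

Base offense level for data theft: 7.
A1 applies: 7 + 2 = 9.
A2 applies (level before this adjustment is 9 < 18, so +1): 9 + 1 = 10.
A3 does not apply.
A4 applies: 10 − 2 = 8.
A5 applies: 8 + 2 = 10.
A6 applies: 10 − 1 = 9.
A7 applies: 9 + 2 = 11.
Final offense level: 11.
Criminal history: 9 prior points → Category 3 (6-13).
Level 11 falls in the 10-17 band.
Grid: Level 10-17 × Category 3 = 17-27 months.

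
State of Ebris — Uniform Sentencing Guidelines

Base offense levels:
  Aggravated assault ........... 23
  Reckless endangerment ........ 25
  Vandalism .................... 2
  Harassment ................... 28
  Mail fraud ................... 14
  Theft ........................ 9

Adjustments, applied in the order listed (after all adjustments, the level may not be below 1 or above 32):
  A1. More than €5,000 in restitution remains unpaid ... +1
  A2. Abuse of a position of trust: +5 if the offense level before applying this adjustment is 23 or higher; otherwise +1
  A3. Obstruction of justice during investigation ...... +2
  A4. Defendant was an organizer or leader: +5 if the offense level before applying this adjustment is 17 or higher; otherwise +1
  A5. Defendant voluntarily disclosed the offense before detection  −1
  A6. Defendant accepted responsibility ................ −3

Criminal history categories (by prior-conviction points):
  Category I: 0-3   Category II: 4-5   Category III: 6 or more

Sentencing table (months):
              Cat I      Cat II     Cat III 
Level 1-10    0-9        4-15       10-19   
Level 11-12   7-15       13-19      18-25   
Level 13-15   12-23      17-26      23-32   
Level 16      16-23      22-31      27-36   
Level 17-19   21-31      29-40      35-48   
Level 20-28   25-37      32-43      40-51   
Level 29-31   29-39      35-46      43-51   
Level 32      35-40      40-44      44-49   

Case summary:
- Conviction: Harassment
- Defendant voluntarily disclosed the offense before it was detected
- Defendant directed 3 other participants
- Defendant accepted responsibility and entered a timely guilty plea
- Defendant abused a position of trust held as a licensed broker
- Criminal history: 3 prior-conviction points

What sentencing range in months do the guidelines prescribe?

Base offense level for harassment: 28.
A1 does not apply.
A2 applies (level before this adjustment is 28 ≥ 23, so +5): 28 + 5 = 33.
A4 applies (level before this adjustment is 33 ≥ 17, so +5): 33 + 5 = 38.
A5 applies: 38 − 1 = 37.
A6 applies: 37 − 3 = 34.
Level 34 exceeds the maximum of 32; capped at 32.
Final offense level: 32.
Criminal history: 3 prior points → Category I (0-3).
Level 32 falls in the 32 band.
Grid: Level 32 × Category I = 35-40 months.

35-40 months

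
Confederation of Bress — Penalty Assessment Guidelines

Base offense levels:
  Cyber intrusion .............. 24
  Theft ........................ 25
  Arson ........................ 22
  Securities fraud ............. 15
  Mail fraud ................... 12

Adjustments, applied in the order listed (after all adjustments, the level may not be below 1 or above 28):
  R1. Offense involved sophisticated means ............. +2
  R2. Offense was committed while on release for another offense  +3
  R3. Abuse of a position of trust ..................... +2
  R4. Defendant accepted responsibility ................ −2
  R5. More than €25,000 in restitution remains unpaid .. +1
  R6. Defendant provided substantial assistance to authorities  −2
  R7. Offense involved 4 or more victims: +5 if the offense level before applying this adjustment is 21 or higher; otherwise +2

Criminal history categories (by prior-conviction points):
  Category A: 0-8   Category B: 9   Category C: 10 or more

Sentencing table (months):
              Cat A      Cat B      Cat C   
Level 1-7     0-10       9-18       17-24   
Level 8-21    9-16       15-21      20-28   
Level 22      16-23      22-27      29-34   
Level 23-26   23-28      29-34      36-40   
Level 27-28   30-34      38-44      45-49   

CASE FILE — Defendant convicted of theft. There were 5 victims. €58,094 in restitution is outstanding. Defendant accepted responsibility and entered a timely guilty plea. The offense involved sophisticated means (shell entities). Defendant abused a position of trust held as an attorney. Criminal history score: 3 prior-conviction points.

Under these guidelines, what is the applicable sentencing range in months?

30-34 months

Base offense level for theft: 25.
R1 applies: 25 + 2 = 27.
R2 does not apply.
R3 applies: 27 + 2 = 29.
R4 applies: 29 − 2 = 27.
R5 applies: 27 + 1 = 28.
R6 does not apply.
R7 applies (level before this adjustment is 28 ≥ 21, so +5): 28 + 5 = 33.
Level 33 exceeds the maximum of 28; capped at 28.
Final offense level: 28.
Criminal history: 3 prior points → Category A (0-8).
Level 28 falls in the 27-28 band.
Grid: Level 27-28 × Category A = 30-34 months.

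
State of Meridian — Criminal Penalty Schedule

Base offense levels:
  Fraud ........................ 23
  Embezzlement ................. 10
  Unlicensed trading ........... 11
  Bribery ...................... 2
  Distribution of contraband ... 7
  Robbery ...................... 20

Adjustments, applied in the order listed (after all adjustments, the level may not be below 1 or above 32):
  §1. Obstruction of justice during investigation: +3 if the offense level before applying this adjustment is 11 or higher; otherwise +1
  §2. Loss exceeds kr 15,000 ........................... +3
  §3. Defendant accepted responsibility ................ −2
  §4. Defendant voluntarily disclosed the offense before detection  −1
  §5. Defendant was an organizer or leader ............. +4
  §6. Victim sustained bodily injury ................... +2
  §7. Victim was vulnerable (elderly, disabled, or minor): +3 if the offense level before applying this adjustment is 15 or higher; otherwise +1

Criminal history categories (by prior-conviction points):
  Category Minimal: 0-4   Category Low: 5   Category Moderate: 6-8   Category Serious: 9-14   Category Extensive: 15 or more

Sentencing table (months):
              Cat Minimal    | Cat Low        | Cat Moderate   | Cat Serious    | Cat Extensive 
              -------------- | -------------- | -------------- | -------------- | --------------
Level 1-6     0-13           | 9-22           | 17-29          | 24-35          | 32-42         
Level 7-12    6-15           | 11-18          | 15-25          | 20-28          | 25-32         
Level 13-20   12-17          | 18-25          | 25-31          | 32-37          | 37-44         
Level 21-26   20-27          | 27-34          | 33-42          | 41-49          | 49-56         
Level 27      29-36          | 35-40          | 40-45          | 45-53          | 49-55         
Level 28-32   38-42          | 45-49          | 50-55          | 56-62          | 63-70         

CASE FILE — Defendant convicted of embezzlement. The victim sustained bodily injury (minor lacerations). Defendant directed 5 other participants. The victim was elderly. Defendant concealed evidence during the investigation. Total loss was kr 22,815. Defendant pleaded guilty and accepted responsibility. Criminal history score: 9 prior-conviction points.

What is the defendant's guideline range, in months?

Base offense level for embezzlement: 10.
§1 applies (level before this adjustment is 10 < 11, so +1): 10 + 1 = 11.
§2 applies: 11 + 3 = 14.
§3 applies: 14 − 2 = 12.
§5 applies: 12 + 4 = 16.
§6 applies: 16 + 2 = 18.
§7 applies (level before this adjustment is 18 ≥ 15, so +3): 18 + 3 = 21.
Final offense level: 21.
Criminal history: 9 prior points → Category Serious (9-14).
Level 21 falls in the 21-26 band.
Grid: Level 21-26 × Category Serious = 41-49 months.

41-49 months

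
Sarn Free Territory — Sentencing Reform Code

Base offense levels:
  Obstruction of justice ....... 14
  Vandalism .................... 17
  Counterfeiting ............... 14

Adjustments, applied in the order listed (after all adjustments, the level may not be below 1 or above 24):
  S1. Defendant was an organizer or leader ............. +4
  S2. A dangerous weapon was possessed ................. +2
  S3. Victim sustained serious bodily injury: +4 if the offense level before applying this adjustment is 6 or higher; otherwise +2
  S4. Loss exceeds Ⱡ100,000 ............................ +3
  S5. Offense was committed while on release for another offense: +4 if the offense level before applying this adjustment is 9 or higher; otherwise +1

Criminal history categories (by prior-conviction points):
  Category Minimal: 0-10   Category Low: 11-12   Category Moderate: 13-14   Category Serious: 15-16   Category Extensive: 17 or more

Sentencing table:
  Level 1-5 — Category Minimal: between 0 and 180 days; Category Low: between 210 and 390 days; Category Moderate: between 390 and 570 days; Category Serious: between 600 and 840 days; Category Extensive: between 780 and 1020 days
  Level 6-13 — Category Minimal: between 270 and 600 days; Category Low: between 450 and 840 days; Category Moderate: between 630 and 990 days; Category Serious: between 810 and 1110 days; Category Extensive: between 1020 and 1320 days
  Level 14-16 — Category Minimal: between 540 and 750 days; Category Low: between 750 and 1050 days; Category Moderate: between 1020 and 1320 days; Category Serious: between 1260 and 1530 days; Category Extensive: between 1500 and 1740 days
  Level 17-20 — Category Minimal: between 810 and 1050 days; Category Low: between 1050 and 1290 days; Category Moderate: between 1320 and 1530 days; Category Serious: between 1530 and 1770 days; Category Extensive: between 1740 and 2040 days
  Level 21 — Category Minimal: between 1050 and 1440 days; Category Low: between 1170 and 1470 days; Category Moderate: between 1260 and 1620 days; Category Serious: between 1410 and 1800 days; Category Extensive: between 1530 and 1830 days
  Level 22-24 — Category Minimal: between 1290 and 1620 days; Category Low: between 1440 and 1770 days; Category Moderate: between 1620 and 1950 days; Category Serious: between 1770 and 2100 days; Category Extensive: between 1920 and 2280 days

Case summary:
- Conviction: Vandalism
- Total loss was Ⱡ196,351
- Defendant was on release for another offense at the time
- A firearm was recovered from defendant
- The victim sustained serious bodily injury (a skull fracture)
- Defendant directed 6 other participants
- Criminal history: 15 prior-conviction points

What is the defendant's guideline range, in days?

Base offense level for vandalism: 17.
S1 applies: 17 + 4 = 21.
S2 applies: 21 + 2 = 23.
S3 applies (level before this adjustment is 23 ≥ 6, so +4): 23 + 4 = 27.
S4 applies: 27 + 3 = 30.
S5 applies (level before this adjustment is 30 ≥ 9, so +4): 30 + 4 = 34.
Level 34 exceeds the maximum of 24; capped at 24.
Final offense level: 24.
Criminal history: 15 prior points → Category Serious (15-16).
Level 24 falls in the 22-24 band.
Grid: Level 22-24 × Category Serious = 1770-2100 days.

1770-2100 days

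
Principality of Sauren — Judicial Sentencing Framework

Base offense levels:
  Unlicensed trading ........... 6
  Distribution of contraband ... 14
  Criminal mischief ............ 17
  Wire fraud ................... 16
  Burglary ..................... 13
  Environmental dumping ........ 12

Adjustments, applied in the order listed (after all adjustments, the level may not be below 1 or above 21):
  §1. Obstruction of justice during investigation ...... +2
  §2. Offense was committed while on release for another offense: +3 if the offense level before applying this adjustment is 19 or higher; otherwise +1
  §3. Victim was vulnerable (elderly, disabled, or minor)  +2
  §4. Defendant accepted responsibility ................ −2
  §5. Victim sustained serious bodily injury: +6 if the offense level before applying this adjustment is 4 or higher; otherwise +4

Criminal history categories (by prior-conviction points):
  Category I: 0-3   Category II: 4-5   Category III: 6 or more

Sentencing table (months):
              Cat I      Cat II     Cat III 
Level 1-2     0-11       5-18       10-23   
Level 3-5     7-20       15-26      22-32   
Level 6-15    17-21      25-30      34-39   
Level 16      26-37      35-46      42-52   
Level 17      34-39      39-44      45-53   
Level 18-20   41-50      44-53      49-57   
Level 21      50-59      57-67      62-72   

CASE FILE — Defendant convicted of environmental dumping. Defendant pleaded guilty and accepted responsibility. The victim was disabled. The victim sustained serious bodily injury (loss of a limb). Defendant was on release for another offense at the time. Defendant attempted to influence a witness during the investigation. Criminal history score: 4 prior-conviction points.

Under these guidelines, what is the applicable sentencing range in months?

57-67 months

Base offense level for environmental dumping: 12.
§1 applies: 12 + 2 = 14.
§2 applies (level before this adjustment is 14 < 19, so +1): 14 + 1 = 15.
§3 applies: 15 + 2 = 17.
§4 applies: 17 − 2 = 15.
§5 applies (level before this adjustment is 15 ≥ 4, so +6): 15 + 6 = 21.
Final offense level: 21.
Criminal history: 4 prior points → Category II (4-5).
Level 21 falls in the 21 band.
Grid: Level 21 × Category II = 57-67 months.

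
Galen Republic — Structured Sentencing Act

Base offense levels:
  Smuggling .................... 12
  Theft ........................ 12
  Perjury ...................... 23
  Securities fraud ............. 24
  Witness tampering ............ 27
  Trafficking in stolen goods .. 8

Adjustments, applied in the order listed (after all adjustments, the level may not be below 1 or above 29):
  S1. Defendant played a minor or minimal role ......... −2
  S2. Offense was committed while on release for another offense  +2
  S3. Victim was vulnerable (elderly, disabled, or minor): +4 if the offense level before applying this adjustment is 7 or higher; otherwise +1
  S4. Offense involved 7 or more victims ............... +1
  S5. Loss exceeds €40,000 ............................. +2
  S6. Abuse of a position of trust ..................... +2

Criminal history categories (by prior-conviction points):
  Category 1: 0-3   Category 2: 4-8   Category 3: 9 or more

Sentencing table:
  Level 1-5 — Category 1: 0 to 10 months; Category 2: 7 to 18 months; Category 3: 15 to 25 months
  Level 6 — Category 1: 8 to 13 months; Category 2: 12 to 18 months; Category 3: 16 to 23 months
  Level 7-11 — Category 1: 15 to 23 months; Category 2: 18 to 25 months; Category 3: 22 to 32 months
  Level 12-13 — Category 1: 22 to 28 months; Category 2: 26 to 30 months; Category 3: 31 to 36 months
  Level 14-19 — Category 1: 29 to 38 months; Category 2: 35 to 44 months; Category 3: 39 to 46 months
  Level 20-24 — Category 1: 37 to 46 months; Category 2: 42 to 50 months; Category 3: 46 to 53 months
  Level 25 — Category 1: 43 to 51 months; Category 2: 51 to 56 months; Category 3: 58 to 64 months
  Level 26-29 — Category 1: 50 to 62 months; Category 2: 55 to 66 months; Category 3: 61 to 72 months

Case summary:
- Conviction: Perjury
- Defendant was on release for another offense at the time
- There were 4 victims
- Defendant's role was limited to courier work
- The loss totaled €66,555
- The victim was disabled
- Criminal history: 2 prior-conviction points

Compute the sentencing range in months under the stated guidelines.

Base offense level for perjury: 23.
S1 applies: 23 − 2 = 21.
S2 applies: 21 + 2 = 23.
S3 applies (level before this adjustment is 23 ≥ 7, so +4): 23 + 4 = 27.
S4 does not apply.
S5 applies: 27 + 2 = 29.
S6 does not apply.
Final offense level: 29.
Criminal history: 2 prior points → Category 1 (0-3).
Level 29 falls in the 26-29 band.
Grid: Level 26-29 × Category 1 = 50-62 months.

50-62 months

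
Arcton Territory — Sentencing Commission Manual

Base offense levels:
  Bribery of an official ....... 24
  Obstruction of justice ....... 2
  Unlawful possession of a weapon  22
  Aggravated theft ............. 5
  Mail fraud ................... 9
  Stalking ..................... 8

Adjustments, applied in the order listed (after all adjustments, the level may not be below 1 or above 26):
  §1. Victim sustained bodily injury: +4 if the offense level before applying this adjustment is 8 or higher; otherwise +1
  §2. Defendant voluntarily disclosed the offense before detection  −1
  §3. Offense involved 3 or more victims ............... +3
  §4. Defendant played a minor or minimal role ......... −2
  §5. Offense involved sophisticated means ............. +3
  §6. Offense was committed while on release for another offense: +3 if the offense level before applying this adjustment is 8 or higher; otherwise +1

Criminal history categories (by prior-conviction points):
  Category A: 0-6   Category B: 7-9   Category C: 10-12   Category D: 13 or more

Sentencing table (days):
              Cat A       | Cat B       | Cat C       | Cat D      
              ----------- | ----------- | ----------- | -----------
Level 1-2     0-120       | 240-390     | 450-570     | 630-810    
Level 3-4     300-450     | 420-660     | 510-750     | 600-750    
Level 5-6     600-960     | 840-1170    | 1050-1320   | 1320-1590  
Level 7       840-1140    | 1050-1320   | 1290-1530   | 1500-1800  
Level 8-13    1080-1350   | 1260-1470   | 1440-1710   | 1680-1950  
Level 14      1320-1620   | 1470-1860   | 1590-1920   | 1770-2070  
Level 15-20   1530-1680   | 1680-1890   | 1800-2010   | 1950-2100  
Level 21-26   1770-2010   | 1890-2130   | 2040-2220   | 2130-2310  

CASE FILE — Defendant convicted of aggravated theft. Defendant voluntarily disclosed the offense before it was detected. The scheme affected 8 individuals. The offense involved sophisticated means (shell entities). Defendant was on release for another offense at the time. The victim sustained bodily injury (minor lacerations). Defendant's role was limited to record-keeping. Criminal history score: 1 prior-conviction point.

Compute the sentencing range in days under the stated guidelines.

1080-1350 days

Base offense level for aggravated theft: 5.
§1 applies (level before this adjustment is 5 < 8, so +1): 5 + 1 = 6.
§2 applies: 6 − 1 = 5.
§3 applies: 5 + 3 = 8.
§4 applies: 8 − 2 = 6.
§5 applies: 6 + 3 = 9.
§6 applies (level before this adjustment is 9 ≥ 8, so +3): 9 + 3 = 12.
Final offense level: 12.
Criminal history: 1 prior point → Category A (0-6).
Level 12 falls in the 8-13 band.
Grid: Level 8-13 × Category A = 1080-1350 days.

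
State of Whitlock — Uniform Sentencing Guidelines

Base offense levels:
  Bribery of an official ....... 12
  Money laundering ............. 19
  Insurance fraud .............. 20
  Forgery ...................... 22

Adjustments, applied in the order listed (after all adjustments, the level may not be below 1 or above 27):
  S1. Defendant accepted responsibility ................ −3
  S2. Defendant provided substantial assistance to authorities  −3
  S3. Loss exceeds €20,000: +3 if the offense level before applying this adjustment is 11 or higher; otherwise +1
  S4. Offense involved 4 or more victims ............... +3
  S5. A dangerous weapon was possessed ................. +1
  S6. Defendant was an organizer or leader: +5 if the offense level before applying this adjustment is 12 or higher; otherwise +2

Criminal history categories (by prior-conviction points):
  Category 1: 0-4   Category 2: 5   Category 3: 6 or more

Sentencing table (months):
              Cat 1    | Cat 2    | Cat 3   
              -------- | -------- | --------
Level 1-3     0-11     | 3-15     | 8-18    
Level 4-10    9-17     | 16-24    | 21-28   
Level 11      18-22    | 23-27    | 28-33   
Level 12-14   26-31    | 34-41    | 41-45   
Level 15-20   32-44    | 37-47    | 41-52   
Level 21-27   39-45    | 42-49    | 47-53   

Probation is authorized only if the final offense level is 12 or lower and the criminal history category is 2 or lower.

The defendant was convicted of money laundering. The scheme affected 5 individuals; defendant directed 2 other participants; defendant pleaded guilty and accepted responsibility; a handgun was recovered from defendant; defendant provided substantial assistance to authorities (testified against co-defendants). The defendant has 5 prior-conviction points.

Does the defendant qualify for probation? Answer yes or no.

Base offense level for money laundering: 19.
S1 applies: 19 − 3 = 16.
S2 applies: 16 − 3 = 13.
S4 applies: 13 + 3 = 16.
S5 applies: 16 + 1 = 17.
S6 applies (level before this adjustment is 17 ≥ 12, so +5): 17 + 5 = 22.
Final offense level: 22.
Criminal history: 5 prior points → Category 2 (5).
Level 22 falls in the 21-27 band.
Grid: Level 21-27 × Category 2 = 42-49 months.
Probation check: level 22 > 12 and category 2 ≤ 2 → not eligible.

No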